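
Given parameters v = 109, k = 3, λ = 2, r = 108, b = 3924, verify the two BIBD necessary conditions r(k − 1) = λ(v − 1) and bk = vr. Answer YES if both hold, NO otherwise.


Condition (i): r(k − 1) = 108·2 = 216; λ(v − 1) = 2·108 = 216. Match? YES.
Condition (ii): bk = 3924·3 = 11772; vr = 109·108 = 11772. Match? YES.
Both conditions hold? YES.

YES


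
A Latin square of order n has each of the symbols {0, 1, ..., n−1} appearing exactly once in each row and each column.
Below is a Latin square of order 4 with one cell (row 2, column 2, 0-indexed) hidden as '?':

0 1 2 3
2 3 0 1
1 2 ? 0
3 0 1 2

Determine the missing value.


Row 2 contains symbols [0, 1, 2] — missing [3].
Column 2 contains symbols [0, 1, 2] — missing [3].
The missing symbol must appear in both missing sets; intersection = [3].
Therefore the hidden value is 3.

Missing value = 3.


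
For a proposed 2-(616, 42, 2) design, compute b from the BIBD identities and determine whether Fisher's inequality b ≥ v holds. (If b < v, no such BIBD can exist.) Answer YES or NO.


r = λ(v − 1)/(k − 1) = 2·615/41 = 30.
b = vr/k = 616·30/42 = 440.
Fisher's inequality: b ≥ v ⇔ 440 ≥ 616? NO.

NO


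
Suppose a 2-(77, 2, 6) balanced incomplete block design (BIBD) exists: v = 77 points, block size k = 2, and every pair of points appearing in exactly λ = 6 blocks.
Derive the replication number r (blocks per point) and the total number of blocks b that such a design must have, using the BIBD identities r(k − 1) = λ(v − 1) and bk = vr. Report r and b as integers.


Any 2-(v, k, λ) BIBD satisfies two necessary conditions:
  (i)  Each point sits in r blocks, and counting incidences through any fixed point gives r(k − 1) = λ(v − 1), so r = λ(v − 1)/(k − 1).
  (ii) Total incidences bk = vr, so b = vr/k.
Step 1: r = λ(v − 1)/(k − 1) = 6·(77 − 1)/(2 − 1) = 6·76/1 = 456/1 = 456.
Step 2: b = vr/k = 77·456/2 = 35112/2 = 17556.
Check integrality: r = 456 ∈ Z ✓, b = 17556 ∈ Z ✓.
(These identities are necessary conditions: they determine r and b for any design with these parameters, but do not by themselves prove that one exists.)

r = 456, b = 17556.


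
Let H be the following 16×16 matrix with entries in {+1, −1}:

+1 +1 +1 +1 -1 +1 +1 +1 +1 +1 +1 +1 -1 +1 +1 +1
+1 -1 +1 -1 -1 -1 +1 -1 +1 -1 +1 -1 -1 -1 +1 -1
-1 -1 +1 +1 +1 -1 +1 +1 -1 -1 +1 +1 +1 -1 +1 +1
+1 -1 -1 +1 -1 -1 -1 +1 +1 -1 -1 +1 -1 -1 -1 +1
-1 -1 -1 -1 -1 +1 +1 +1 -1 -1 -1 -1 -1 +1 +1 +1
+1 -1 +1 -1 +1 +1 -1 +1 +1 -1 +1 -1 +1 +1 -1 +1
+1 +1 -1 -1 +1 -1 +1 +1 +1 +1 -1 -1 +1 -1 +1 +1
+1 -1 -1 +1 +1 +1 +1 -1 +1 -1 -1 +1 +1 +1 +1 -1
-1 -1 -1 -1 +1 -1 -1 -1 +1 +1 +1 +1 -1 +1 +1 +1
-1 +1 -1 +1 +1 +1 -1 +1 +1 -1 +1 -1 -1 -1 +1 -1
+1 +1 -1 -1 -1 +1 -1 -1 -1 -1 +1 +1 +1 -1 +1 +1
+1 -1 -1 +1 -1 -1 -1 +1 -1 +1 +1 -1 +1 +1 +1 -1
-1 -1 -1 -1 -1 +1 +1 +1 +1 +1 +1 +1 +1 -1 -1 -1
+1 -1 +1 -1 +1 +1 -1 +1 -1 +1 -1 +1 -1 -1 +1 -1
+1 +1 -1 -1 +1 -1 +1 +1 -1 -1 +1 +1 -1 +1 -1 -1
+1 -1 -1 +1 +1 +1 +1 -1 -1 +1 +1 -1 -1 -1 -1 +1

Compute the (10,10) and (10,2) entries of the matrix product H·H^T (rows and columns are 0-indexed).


Row 2 of H: [-1, -1, 1, 1, 1, -1, 1, 1, -1, -1, 1, 1, 1, -1, 1, 1].
Row 10 of H: [1, 1, -1, -1, -1, 1, -1, -1, -1, -1, 1, 1, 1, -1, 1, 1].
(H·H^T)[10][10] = Σ_j H[10][j]·H[10][j] = (1)² + (1)² + (-1)² + (-1)² + (-1)² + (1)² + (-1)² + (-1)² + (-1)² + (-1)² + (1)² + (1)² + (1)² + (-1)² + (1)² + (1)² = 1 + 1 + 1 + 1 + 1 + 1 + 1 + 1 + 1 + 1 + 1 + 1 + 1 + 1 + 1 + 1 = 16.
(H·H^T)[10][2] = Σ_j H[10][j]·H[2][j] = (1)·(-1) + (1)·(-1) + (-1)·(1) + (-1)·(1) + (-1)·(1) + (1)·(-1) + (-1)·(1) + (-1)·(1) + (-1)·(-1) + (-1)·(-1) + (1)·(1) + (1)·(1) + (1)·(1) + (-1)·(-1) + (1)·(1) + (1)·(1) = -1 + -1 + -1 + -1 + -1 + -1 + -1 + -1 + 1 + 1 + 1 + 1 + 1 + 1 + 1 + 1 = 0.
So rows 10 and 2 are orthogonal; the diagonal entry equals n = 16.

(10,10) entry = 16; (10,2) entry = 0.


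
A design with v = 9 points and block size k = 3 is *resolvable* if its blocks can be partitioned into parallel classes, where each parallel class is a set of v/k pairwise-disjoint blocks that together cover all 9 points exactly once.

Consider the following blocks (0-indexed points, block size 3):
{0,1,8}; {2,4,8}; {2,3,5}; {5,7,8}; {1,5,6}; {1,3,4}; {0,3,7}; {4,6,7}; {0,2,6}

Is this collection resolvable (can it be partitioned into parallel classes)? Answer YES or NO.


v = 9, block size k = 3, number of blocks = 9.
For resolvability, blocks must partition into parallel classes of size v/k = 3.
Total blocks must therefore be a multiple of 3: 9 = 3·3 + 0 ⇒ divisible ✓.
Greedy packing gives 3 candidate class(es). Each should be a full parallel class (size 3, covers all 9 points).
  Class 1 (3 blocks): {0,1,8}; {2,3,5}; {4,6,7}. Points covered: [0, 1, 2, 3, 4, 5, 6, 7, 8].
  Class 2 (3 blocks): {2,4,8}; {1,5,6}; {0,3,7}. Points covered: [0, 1, 2, 3, 4, 5, 6, 7, 8].
  Class 3 (3 blocks): {5,7,8}; {1,3,4}; {0,2,6}. Points covered: [0, 1, 2, 3, 4, 5, 6, 7, 8].
All classes full (size 3)? YES. All classes cover every point? YES.
Resolvable? YES.

YES


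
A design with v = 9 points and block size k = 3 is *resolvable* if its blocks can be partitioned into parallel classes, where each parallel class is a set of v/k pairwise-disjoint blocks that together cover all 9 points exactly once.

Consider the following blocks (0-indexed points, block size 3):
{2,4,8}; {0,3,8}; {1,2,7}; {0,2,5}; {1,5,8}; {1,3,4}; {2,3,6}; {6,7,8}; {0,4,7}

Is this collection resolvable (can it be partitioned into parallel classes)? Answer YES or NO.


v = 9, block size k = 3, number of blocks = 9.
For resolvability, blocks must partition into parallel classes of size v/k = 3.
Total blocks must therefore be a multiple of 3: 9 = 3·3 + 0 ⇒ divisible ✓.
Consider block {2,4,8}. It intersects every other block in the collection, so no parallel class of size 3 can contain it.
Since every block must belong to some parallel class in a resolution, the collection cannot be partitioned into parallel classes.
Resolvable? NO.

NO


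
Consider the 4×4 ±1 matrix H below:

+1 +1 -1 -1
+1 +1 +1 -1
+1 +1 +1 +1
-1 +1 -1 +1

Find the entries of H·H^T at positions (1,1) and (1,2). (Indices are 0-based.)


Row 1 of H: [1, 1, 1, -1].
Row 2 of H: [1, 1, 1, 1].
(H·H^T)[1][1] = Σ_j H[1][j]·H[1][j] = (1)² + (1)² + (1)² + (-1)² = 1 + 1 + 1 + 1 = 4.
(H·H^T)[1][2] = Σ_j H[1][j]·H[2][j] = (1)·(1) + (1)·(1) + (1)·(1) + (-1)·(1) = 1 + 1 + 1 + -1 = 2.
Rows 1 and 2 are not orthogonal (dot product = 2 ≠ 0), so H is not a Hadamard matrix.

(1,1) entry = 4; (1,2) entry = 2.


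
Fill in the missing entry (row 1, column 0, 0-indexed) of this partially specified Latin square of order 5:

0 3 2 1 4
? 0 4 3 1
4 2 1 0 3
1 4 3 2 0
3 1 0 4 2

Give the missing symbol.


Row 1 contains symbols [0, 1, 3, 4] — missing [2].
Column 0 contains symbols [0, 1, 3, 4] — missing [2].
The missing symbol must appear in both missing sets; intersection = [2].
Therefore the hidden value is 2.

Missing value = 2.


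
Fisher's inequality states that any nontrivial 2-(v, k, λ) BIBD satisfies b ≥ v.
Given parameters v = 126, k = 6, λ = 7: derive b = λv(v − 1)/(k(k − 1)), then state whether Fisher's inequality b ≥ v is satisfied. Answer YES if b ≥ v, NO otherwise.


r = λ(v − 1)/(k − 1) = 7·125/5 = 175.
b = vr/k = 126·175/6 = 3675.
Fisher's inequality: b ≥ v ⇔ 3675 ≥ 126? YES.

YES


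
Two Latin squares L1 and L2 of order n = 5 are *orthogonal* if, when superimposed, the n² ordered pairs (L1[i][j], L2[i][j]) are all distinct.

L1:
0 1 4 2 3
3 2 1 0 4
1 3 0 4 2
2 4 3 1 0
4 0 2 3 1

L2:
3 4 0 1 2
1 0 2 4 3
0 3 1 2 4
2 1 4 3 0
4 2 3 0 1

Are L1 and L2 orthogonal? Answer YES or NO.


Form the n² = 25 superimposed pairs (L1[i][j], L2[i][j]), row by row (rows and columns indexed from 0):
row 0: (0,3) (1,4) (4,0) (2,1) (3,2)
row 1: (3,1) (2,0) (1,2) (0,4) (4,3)
row 2: (1,0) (3,3) (0,1) (4,2) (2,4)
row 3: (2,2) (4,1) (3,4) (1,3) (0,0)
row 4: (4,4) (0,2) (2,3) (3,0) (1,1)
Orthogonality requires all 25 pairs distinct.
Check by first coordinate: for each symbol s of L1, list the L2 entries in the n cells where L1 = s; they must all differ.
  L1 = 0: L2 entries (in reading order) 3, 4, 1, 0, 2 — all 5 distinct ✓
  L1 = 1: L2 entries (in reading order) 4, 2, 0, 3, 1 — all 5 distinct ✓
  L1 = 2: L2 entries (in reading order) 1, 0, 4, 2, 3 — all 5 distinct ✓
  L1 = 3: L2 entries (in reading order) 2, 1, 3, 4, 0 — all 5 distinct ✓
  L1 = 4: L2 entries (in reading order) 0, 3, 2, 1, 4 — all 5 distinct ✓
Every symbol of L1 meets every symbol of L2 exactly once, so all 25 pairs are distinct (25 of 25).
Conclusion: YES.

YES


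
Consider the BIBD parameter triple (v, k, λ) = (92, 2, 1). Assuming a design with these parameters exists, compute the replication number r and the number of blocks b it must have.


Any 2-(v, k, λ) BIBD satisfies two necessary conditions:
  (i)  Each point sits in r blocks, and counting incidences through any fixed point gives r(k − 1) = λ(v − 1), so r = λ(v − 1)/(k − 1).
  (ii) Total incidences bk = vr, so b = vr/k.
Step 1: r = λ(v − 1)/(k − 1) = 1·(92 − 1)/(2 − 1) = 1·91/1 = 91/1 = 91.
Step 2: b = vr/k = 92·91/2 = 8372/2 = 4186.
Check integrality: r = 91 ∈ Z ✓, b = 4186 ∈ Z ✓.
(These identities are necessary conditions: they determine r and b for any design with these parameters, but do not by themselves prove that one exists.)

r = 91, b = 4186.


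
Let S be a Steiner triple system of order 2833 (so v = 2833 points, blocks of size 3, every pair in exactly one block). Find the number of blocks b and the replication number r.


An STS(v) is a 2-(v, 3, 1) BIBD: block size k = 3, λ = 1.
Replication: r(k − 1) = λ(v − 1) ⇒ r·2 = 2833 − 1 = 2832 ⇒ r = 1416.
Block count: b = v(v − 1)/6 = 2833·2832/6 = 8023056/6 = 1337176.

r = 1416, b = 1337176.


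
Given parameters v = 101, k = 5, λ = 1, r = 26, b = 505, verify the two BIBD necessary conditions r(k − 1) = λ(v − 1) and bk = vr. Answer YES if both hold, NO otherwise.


Condition (i): r(k − 1) = 26·4 = 104; λ(v − 1) = 1·100 = 100. Match? NO.
Condition (ii): bk = 505·5 = 2525; vr = 101·26 = 2626. Match? NO.
Both conditions hold? NO.

NO


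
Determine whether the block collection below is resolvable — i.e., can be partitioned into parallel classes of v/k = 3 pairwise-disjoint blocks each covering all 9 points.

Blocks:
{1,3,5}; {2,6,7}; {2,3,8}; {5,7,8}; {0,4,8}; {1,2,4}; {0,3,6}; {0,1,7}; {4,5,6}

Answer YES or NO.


v = 9, block size k = 3, number of blocks = 9.
For resolvability, blocks must partition into parallel classes of size v/k = 3.
Total blocks must therefore be a multiple of 3: 9 = 3·3 + 0 ⇒ divisible ✓.
Greedy packing gives 3 candidate class(es). Each should be a full parallel class (size 3, covers all 9 points).
  Class 1 (3 blocks): {1,3,5}; {2,6,7}; {0,4,8}. Points covered: [0, 1, 2, 3, 4, 5, 6, 7, 8].
  Class 2 (3 blocks): {2,3,8}; {0,1,7}; {4,5,6}. Points covered: [0, 1, 2, 3, 4, 5, 6, 7, 8].
  Class 3 (3 blocks): {5,7,8}; {1,2,4}; {0,3,6}. Points covered: [0, 1, 2, 3, 4, 5, 6, 7, 8].
All classes full (size 3)? YES. All classes cover every point? YES.
Resolvable? YES.

YES


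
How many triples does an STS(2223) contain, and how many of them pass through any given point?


An STS(v) is a 2-(v, 3, 1) BIBD: block size k = 3, λ = 1.
Replication: r(k − 1) = λ(v − 1) ⇒ r·2 = 2223 − 1 = 2222 ⇒ r = 1111.
Block count: b = v(v − 1)/6 = 2223·2222/6 = 4939506/6 = 823251.
(Check via bk = vr: 823251·3 = 2469753 = 2223·1111 = 2469753 ✓.)

r = 1111, b = 823251.


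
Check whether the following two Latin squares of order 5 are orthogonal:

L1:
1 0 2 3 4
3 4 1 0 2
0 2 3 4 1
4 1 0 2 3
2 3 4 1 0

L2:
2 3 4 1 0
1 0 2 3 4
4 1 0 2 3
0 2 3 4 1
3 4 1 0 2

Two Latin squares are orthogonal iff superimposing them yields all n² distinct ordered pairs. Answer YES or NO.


Form the n² = 25 superimposed pairs (L1[i][j], L2[i][j]), row by row (rows and columns indexed from 0):
row 0: (1,2) (0,3) (2,4) (3,1) (4,0)
row 1: (3,1) (4,0) (1,2) (0,3) (2,4)
row 2: (0,4) (2,1) (3,0) (4,2) (1,3)
row 3: (4,0) (1,2) (0,3) (2,4) (3,1)
row 4: (2,3) (3,4) (4,1) (1,0) (0,2)
Orthogonality requires all 25 pairs distinct.
But the pair (3,1) repeats: cell (0,3) has L1 = 3, L2 = 1, and cell (1,0) has L1 = 3, L2 = 1.
A repeated pair means some other pair never occurs (only 15 distinct pairs out of 25), so the squares are not orthogonal.
Conclusion: NO.

NO


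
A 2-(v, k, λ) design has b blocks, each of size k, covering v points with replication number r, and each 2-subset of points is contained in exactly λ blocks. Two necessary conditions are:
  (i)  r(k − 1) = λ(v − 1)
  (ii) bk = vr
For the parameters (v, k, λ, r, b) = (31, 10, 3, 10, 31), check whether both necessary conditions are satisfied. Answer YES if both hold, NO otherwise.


Condition (i): r(k − 1) = 10·9 = 90; λ(v − 1) = 3·30 = 90. Match? YES.
Condition (ii): bk = 31·10 = 310; vr = 31·10 = 310. Match? YES.
Both conditions hold? YES.

YES


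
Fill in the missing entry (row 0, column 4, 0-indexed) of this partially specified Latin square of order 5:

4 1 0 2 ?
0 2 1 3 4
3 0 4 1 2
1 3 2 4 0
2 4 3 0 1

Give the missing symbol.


Row 0 contains symbols [0, 1, 2, 4] — missing [3].
Column 4 contains symbols [0, 1, 2, 4] — missing [3].
The missing symbol must appear in both missing sets; intersection = [3].
Therefore the hidden value is 3.

Missing value = 3.


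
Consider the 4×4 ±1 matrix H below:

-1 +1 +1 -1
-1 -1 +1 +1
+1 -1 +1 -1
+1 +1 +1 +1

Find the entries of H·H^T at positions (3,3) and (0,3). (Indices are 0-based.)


Row 0 of H: [-1, 1, 1, -1].
Row 3 of H: [1, 1, 1, 1].
(H·H^T)[3][3] = Σ_j H[3][j]·H[3][j] = (1)² + (1)² + (1)² + (1)² = 1 + 1 + 1 + 1 = 4.
(H·H^T)[0][3] = Σ_j H[0][j]·H[3][j] = (-1)·(1) + (1)·(1) + (1)·(1) + (-1)·(1) = -1 + 1 + 1 + -1 = 0.
So rows 0 and 3 are orthogonal; the diagonal entry equals n = 4.

(3,3) entry = 4; (0,3) entry = 0.


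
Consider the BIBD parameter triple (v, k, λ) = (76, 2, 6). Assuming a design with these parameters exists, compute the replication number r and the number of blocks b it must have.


Any 2-(v, k, λ) BIBD satisfies two necessary conditions:
  (i)  Each point sits in r blocks, and counting incidences through any fixed point gives r(k − 1) = λ(v − 1), so r = λ(v − 1)/(k − 1).
  (ii) Total incidences bk = vr, so b = vr/k.
Step 1: r = λ(v − 1)/(k − 1) = 6·(76 − 1)/(2 − 1) = 6·75/1 = 450/1 = 450.
Step 2: b = vr/k = 76·450/2 = 34200/2 = 17100.
Check integrality: r = 450 ∈ Z ✓, b = 17100 ∈ Z ✓.
(These identities are necessary conditions: they determine r and b for any design with these parameters, but do not by themselves prove that one exists.)

r = 450, b = 17100.


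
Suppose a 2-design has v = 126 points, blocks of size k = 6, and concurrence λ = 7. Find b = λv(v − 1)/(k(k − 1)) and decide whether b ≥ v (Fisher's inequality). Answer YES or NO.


b = λv(v − 1)/(k(k − 1)) = 7·126·125/(6·5) = 110250/30 = 3675.
Compare with v = 126: b ≥ v, so Fisher's inequality holds.

YES


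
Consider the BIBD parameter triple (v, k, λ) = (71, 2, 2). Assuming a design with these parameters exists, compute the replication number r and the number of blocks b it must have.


Any 2-(v, k, λ) BIBD satisfies two necessary conditions:
  (i)  Each point sits in r blocks, and counting incidences through any fixed point gives r(k − 1) = λ(v − 1), so r = λ(v − 1)/(k − 1).
  (ii) Total incidences bk = vr, so b = vr/k.
Step 1: r = λ(v − 1)/(k − 1) = 2·(71 − 1)/(2 − 1) = 2·70/1 = 140/1 = 140.
Step 2: b = vr/k = 71·140/2 = 9940/2 = 4970.
Check integrality: r = 140 ∈ Z ✓, b = 4970 ∈ Z ✓.
(These identities are necessary conditions: they determine r and b for any design with these parameters, but do not by themselves prove that one exists.)

r = 140, b = 4970.


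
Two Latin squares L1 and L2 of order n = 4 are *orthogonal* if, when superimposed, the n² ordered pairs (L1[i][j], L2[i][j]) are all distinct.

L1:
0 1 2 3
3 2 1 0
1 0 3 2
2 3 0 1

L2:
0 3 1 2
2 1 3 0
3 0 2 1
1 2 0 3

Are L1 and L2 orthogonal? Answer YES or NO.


Form the n² = 16 superimposed pairs (L1[i][j], L2[i][j]), row by row (rows and columns indexed from 0):
row 0: (0,0) (1,3) (2,1) (3,2)
row 1: (3,2) (2,1) (1,3) (0,0)
row 2: (1,3) (0,0) (3,2) (2,1)
row 3: (2,1) (3,2) (0,0) (1,3)
Orthogonality requires all 16 pairs distinct.
But the pair (3,2) repeats: cell (0,3) has L1 = 3, L2 = 2, and cell (1,0) has L1 = 3, L2 = 2.
A repeated pair means some other pair never occurs (only 4 distinct pairs out of 16), so the squares are not orthogonal.
Conclusion: NO.

NO


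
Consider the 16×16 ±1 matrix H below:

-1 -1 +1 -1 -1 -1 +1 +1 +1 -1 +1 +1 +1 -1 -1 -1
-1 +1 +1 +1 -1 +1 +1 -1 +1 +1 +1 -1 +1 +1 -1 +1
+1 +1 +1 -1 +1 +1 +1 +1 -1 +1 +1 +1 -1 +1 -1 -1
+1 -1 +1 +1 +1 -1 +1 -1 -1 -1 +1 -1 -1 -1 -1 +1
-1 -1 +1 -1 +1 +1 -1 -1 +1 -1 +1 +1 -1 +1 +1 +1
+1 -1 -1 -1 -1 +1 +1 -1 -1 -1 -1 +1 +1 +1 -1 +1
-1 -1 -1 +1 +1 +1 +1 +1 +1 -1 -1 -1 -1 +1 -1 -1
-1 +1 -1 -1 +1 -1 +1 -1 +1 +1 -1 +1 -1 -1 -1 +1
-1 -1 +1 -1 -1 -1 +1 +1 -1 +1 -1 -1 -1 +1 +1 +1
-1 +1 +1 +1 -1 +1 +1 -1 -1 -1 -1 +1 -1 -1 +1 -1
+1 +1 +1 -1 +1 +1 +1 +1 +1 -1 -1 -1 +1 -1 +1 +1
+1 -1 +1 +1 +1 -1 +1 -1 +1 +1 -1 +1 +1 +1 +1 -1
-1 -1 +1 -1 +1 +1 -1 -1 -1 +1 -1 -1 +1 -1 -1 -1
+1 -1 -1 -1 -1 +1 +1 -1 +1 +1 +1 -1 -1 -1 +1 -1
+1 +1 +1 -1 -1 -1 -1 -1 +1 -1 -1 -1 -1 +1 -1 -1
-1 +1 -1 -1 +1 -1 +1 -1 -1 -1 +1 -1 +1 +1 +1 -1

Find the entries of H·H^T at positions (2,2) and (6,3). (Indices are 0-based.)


Row 2 of H: [1, 1, 1, -1, 1, 1, 1, 1, -1, 1, 1, 1, -1, 1, -1, -1].
Row 3 of H: [1, -1, 1, 1, 1, -1, 1, -1, -1, -1, 1, -1, -1, -1, -1, 1].
Row 6 of H: [-1, -1, -1, 1, 1, 1, 1, 1, 1, -1, -1, -1, -1, 1, -1, -1].
(H·H^T)[2][2] = Σ_j H[2][j]·H[2][j] = (1)² + (1)² + (1)² + (-1)² + (1)² + (1)² + (1)² + (1)² + (-1)² + (1)² + (1)² + (1)² + (-1)² + (1)² + (-1)² + (-1)² = 1 + 1 + 1 + 1 + 1 + 1 + 1 + 1 + 1 + 1 + 1 + 1 + 1 + 1 + 1 + 1 = 16.
(H·H^T)[6][3] = Σ_j H[6][j]·H[3][j] = (-1)·(1) + (-1)·(-1) + (-1)·(1) + (1)·(1) + (1)·(1) + (1)·(-1) + (1)·(1) + (1)·(-1) + (1)·(-1) + (-1)·(-1) + (-1)·(1) + (-1)·(-1) + (-1)·(-1) + (1)·(-1) + (-1)·(-1) + (-1)·(1) = -1 + 1 + -1 + 1 + 1 + -1 + 1 + -1 + -1 + 1 + -1 + 1 + 1 + -1 + 1 + -1 = 0.
So rows 6 and 3 are orthogonal; the diagonal entry equals n = 16.

(2,2) entry = 16; (6,3) entry = 0.


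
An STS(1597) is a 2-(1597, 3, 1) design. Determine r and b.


An STS(v) is a 2-(v, 3, 1) BIBD: block size k = 3, λ = 1.
Replication: r(k − 1) = λ(v − 1) ⇒ r·2 = 1597 − 1 = 1596 ⇒ r = 798.
Block count: b = v(v − 1)/6 = 1597·1596/6 = 2548812/6 = 424802.

r = 798, b = 424802.


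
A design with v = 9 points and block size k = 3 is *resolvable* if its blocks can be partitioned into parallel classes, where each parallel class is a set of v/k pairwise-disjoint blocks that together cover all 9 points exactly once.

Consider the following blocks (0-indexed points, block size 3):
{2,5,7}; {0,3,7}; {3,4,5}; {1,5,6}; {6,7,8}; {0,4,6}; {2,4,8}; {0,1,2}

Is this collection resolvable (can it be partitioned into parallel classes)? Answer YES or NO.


v = 9, block size k = 3, number of blocks = 8.
For resolvability, blocks must partition into parallel classes of size v/k = 3.
Total blocks must therefore be a multiple of 3: 8 = 3·2 + 2 ⇒ not divisible ✗.
Resolvable? NO.

NO


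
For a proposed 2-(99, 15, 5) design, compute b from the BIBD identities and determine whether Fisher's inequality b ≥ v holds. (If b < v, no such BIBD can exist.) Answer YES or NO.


r = λ(v − 1)/(k − 1) = 5·98/14 = 35.
b = vr/k = 99·35/15 = 231.
Fisher's inequality: b ≥ v ⇔ 231 ≥ 99? YES.

YES


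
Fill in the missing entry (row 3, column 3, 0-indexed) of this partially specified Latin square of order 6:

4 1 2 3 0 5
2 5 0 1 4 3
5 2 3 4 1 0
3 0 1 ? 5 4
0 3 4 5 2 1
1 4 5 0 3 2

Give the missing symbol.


Row 3 contains symbols [0, 1, 3, 4, 5] — missing [2].
Column 3 contains symbols [0, 1, 3, 4, 5] — missing [2].
The missing symbol must appear in both missing sets; intersection = [2].
Therefore the hidden value is 2.

Missing value = 2.


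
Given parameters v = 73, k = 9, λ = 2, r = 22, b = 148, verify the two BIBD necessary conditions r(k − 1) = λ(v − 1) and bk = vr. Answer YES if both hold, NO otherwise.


Condition (i): r(k − 1) = 22·8 = 176; λ(v − 1) = 2·72 = 144. Match? NO.
Condition (ii): bk = 148·9 = 1332; vr = 73·22 = 1606. Match? NO.
Both conditions hold? NO.

NO


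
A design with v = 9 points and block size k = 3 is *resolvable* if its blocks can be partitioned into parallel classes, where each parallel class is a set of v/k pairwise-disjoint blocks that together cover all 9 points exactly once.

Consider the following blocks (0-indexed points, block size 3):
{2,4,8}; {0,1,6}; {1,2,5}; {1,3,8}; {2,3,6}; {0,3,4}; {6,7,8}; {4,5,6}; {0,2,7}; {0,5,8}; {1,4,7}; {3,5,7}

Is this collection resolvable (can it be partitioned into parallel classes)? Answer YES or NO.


v = 9, block size k = 3, number of blocks = 12.
For resolvability, blocks must partition into parallel classes of size v/k = 3.
Total blocks must therefore be a multiple of 3: 12 = 3·4 + 0 ⇒ divisible ✓.
Greedy packing gives 4 candidate class(es). Each should be a full parallel class (size 3, covers all 9 points).
  Class 1 (3 blocks): {2,4,8}; {0,1,6}; {3,5,7}. Points covered: [0, 1, 2, 3, 4, 5, 6, 7, 8].
  Class 2 (3 blocks): {1,2,5}; {0,3,4}; {6,7,8}. Points covered: [0, 1, 2, 3, 4, 5, 6, 7, 8].
  Class 3 (3 blocks): {1,3,8}; {4,5,6}; {0,2,7}. Points covered: [0, 1, 2, 3, 4, 5, 6, 7, 8].
  Class 4 (3 blocks): {2,3,6}; {0,5,8}; {1,4,7}. Points covered: [0, 1, 2, 3, 4, 5, 6, 7, 8].
All classes full (size 3)? YES. All classes cover every point? YES.
Resolvable? YES.

YES


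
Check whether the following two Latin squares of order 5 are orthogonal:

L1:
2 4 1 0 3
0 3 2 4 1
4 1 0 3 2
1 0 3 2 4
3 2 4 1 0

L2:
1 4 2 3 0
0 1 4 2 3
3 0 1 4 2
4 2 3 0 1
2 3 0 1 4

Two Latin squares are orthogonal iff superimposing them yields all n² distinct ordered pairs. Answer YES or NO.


Form the n² = 25 superimposed pairs (L1[i][j], L2[i][j]), row by row (rows and columns indexed from 0):
row 0: (2,1) (4,4) (1,2) (0,3) (3,0)
row 1: (0,0) (3,1) (2,4) (4,2) (1,3)
row 2: (4,3) (1,0) (0,1) (3,4) (2,2)
row 3: (1,4) (0,2) (3,3) (2,0) (4,1)
row 4: (3,2) (2,3) (4,0) (1,1) (0,4)
Orthogonality requires all 25 pairs distinct.
Check by first coordinate: for each symbol s of L1, list the L2 entries in the n cells where L1 = s; they must all differ.
  L1 = 0: L2 entries (in reading order) 3, 0, 1, 2, 4 — all 5 distinct ✓
  L1 = 1: L2 entries (in reading order) 2, 3, 0, 4, 1 — all 5 distinct ✓
  L1 = 2: L2 entries (in reading order) 1, 4, 2, 0, 3 — all 5 distinct ✓
  L1 = 3: L2 entries (in reading order) 0, 1, 4, 3, 2 — all 5 distinct ✓
  L1 = 4: L2 entries (in reading order) 4, 2, 3, 1, 0 — all 5 distinct ✓
Every symbol of L1 meets every symbol of L2 exactly once, so all 25 pairs are distinct (25 of 25).
Conclusion: YES.

YES


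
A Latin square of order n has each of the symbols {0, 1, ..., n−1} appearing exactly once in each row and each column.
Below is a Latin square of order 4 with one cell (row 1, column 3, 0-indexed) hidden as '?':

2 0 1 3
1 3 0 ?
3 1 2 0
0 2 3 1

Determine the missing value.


Row 1 contains symbols [0, 1, 3] — missing [2].
Column 3 contains symbols [0, 1, 3] — missing [2].
The missing symbol must appear in both missing sets; intersection = [2].
Therefore the hidden value is 2.

Missing value = 2.


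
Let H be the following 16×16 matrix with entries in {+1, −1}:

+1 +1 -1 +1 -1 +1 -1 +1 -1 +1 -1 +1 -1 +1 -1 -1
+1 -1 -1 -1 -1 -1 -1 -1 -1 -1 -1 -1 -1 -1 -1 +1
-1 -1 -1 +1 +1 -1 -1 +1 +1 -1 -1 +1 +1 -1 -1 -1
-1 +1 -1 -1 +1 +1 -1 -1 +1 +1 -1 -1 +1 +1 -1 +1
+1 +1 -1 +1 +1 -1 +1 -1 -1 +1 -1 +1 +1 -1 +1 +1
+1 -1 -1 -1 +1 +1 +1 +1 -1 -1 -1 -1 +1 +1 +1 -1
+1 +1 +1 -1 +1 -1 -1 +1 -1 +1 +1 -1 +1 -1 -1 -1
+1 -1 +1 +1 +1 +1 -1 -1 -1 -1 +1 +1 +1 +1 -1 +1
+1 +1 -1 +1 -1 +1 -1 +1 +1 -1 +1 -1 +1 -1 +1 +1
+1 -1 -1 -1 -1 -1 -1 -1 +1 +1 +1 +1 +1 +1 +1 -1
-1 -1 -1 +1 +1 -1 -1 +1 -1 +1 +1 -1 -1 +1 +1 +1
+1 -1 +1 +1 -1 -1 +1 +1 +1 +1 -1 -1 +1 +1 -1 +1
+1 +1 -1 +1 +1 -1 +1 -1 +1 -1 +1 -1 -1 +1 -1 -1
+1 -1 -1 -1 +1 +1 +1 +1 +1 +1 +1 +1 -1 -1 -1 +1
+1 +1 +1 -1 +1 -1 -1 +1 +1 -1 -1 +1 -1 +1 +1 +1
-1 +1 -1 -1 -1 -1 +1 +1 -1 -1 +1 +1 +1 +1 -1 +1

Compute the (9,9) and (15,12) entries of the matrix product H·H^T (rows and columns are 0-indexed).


Row 9 of H: [1, -1, -1, -1, -1, -1, -1, -1, 1, 1, 1, 1, 1, 1, 1, -1].
Row 12 of H: [1, 1, -1, 1, 1, -1, 1, -1, 1, -1, 1, -1, -1, 1, -1, -1].
Row 15 of H: [-1, 1, -1, -1, -1, -1, 1, 1, -1, -1, 1, 1, 1, 1, -1, 1].
(H·H^T)[9][9] = Σ_j H[9][j]·H[9][j] = (1)² + (-1)² + (-1)² + (-1)² + (-1)² + (-1)² + (-1)² + (-1)² + (1)² + (1)² + (1)² + (1)² + (1)² + (1)² + (1)² + (-1)² = 1 + 1 + 1 + 1 + 1 + 1 + 1 + 1 + 1 + 1 + 1 + 1 + 1 + 1 + 1 + 1 = 16.
(H·H^T)[15][12] = Σ_j H[15][j]·H[12][j] = (-1)·(1) + (1)·(1) + (-1)·(-1) + (-1)·(1) + (-1)·(1) + (-1)·(-1) + (1)·(1) + (1)·(-1) + (-1)·(1) + (-1)·(-1) + (1)·(1) + (1)·(-1) + (1)·(-1) + (1)·(1) + (-1)·(-1) + (1)·(-1) = -1 + 1 + 1 + -1 + -1 + 1 + 1 + -1 + -1 + 1 + 1 + -1 + -1 + 1 + 1 + -1 = 0.
So rows 15 and 12 are orthogonal; the diagonal entry equals n = 16.

(9,9) entry = 16; (15,12) entry = 0.


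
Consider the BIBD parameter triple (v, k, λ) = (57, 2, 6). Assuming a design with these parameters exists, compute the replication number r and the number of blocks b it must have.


Any 2-(v, k, λ) BIBD satisfies two necessary conditions:
  (i)  Each point sits in r blocks, and counting incidences through any fixed point gives r(k − 1) = λ(v − 1), so r = λ(v − 1)/(k − 1).
  (ii) Total incidences bk = vr, so b = vr/k.
Step 1: r = λ(v − 1)/(k − 1) = 6·(57 − 1)/(2 − 1) = 6·56/1 = 336/1 = 336.
Step 2: b = vr/k = 57·336/2 = 19152/2 = 9576.
Check integrality: r = 336 ∈ Z ✓, b = 9576 ∈ Z ✓.
(These identities are necessary conditions: they determine r and b for any design with these parameters, but do not by themselves prove that one exists.)

r = 336, b = 9576.


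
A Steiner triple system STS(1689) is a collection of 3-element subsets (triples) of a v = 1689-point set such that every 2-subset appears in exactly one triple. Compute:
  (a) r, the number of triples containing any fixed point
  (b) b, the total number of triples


An STS(v) is a 2-(v, 3, 1) BIBD: block size k = 3, λ = 1.
Replication: r(k − 1) = λ(v − 1) ⇒ r·2 = 1689 − 1 = 1688 ⇒ r = 844.
Block count: bk = vr ⇒ b·3 = 1689·844 = 1425516 ⇒ b = 475172.

r = 844, b = 475172.


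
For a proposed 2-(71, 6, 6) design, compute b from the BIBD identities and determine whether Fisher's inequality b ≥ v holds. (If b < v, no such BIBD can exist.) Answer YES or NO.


b = λv(v − 1)/(k(k − 1)) = 6·71·70/(6·5) = 29820/30 = 994.
Compare with v = 71: b ≥ v, so Fisher's inequality holds.

YES


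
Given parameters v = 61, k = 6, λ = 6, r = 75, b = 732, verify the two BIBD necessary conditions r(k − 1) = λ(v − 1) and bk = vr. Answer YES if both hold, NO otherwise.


Condition (i): r(k − 1) = 75·5 = 375; λ(v − 1) = 6·60 = 360. Match? NO.
Condition (ii): bk = 732·6 = 4392; vr = 61·75 = 4575. Match? NO.
Both conditions hold? NO.

NO


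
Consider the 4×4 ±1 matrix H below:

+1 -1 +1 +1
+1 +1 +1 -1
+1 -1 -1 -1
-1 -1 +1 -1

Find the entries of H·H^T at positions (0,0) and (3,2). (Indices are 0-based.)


Row 0 of H: [1, -1, 1, 1].
Row 2 of H: [1, -1, -1, -1].
Row 3 of H: [-1, -1, 1, -1].
(H·H^T)[0][0] = Σ_j H[0][j]·H[0][j] = (1)² + (-1)² + (1)² + (1)² = 1 + 1 + 1 + 1 = 4.
(H·H^T)[3][2] = Σ_j H[3][j]·H[2][j] = (-1)·(1) + (-1)·(-1) + (1)·(-1) + (-1)·(-1) = -1 + 1 + -1 + 1 = 0.
So rows 3 and 2 are orthogonal; the diagonal entry equals n = 4.

(0,0) entry = 4; (3,2) entry = 0.


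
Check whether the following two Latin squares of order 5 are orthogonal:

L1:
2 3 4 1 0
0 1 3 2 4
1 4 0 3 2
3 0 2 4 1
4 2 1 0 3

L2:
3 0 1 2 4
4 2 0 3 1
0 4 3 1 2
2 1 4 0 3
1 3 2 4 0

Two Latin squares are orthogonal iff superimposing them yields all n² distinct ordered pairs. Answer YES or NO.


Form the n² = 25 superimposed pairs (L1[i][j], L2[i][j]), row by row (rows and columns indexed from 0):
row 0: (2,3) (3,0) (4,1) (1,2) (0,4)
row 1: (0,4) (1,2) (3,0) (2,3) (4,1)
row 2: (1,0) (4,4) (0,3) (3,1) (2,2)
row 3: (3,2) (0,1) (2,4) (4,0) (1,3)
row 4: (4,1) (2,3) (1,2) (0,4) (3,0)
Orthogonality requires all 25 pairs distinct.
But the pair (0,4) repeats: cell (0,4) has L1 = 0, L2 = 4, and cell (1,0) has L1 = 0, L2 = 4.
A repeated pair means some other pair never occurs (only 15 distinct pairs out of 25), so the squares are not orthogonal.
Conclusion: NO.

NO


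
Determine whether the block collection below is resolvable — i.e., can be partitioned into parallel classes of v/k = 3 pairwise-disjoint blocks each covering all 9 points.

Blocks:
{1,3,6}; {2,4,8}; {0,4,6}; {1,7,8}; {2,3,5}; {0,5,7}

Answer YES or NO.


v = 9, block size k = 3, number of blocks = 6.
For resolvability, blocks must partition into parallel classes of size v/k = 3.
Total blocks must therefore be a multiple of 3: 6 = 3·2 + 0 ⇒ divisible ✓.
Greedy packing gives 2 candidate class(es). Each should be a full parallel class (size 3, covers all 9 points).
  Class 1 (3 blocks): {1,3,6}; {2,4,8}; {0,5,7}. Points covered: [0, 1, 2, 3, 4, 5, 6, 7, 8].
  Class 2 (3 blocks): {0,4,6}; {1,7,8}; {2,3,5}. Points covered: [0, 1, 2, 3, 4, 5, 6, 7, 8].
All classes full (size 3)? YES. All classes cover every point? YES.
Resolvable? YES.

YES


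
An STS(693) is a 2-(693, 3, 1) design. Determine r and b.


An STS(v) is a 2-(v, 3, 1) BIBD: block size k = 3, λ = 1.
Replication: r(k − 1) = λ(v − 1) ⇒ r·2 = 693 − 1 = 692 ⇒ r = 346.
Block count: bk = vr ⇒ b·3 = 693·346 = 239778 ⇒ b = 79926.
(Check via b = v(v − 1)/6 = 693·692/6 = 479556/6 = 79926.)

r = 346, b = 79926.


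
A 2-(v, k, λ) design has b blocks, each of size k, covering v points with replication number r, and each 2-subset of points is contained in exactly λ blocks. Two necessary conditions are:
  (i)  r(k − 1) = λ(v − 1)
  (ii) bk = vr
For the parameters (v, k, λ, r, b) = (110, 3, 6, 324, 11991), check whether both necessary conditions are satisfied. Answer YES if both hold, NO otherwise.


Condition (i): r(k − 1) = 324·2 = 648; λ(v − 1) = 6·109 = 654. Match? NO.
Condition (ii): bk = 11991·3 = 35973; vr = 110·324 = 35640. Match? NO.
Both conditions hold? NO.

NO


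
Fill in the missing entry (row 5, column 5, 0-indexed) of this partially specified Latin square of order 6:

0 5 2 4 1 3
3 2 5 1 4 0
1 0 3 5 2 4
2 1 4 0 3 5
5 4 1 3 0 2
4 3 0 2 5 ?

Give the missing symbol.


Row 5 contains symbols [0, 2, 3, 4, 5] — missing [1].
Column 5 contains symbols [0, 2, 3, 4, 5] — missing [1].
The missing symbol must appear in both missing sets; intersection = [1].
Therefore the hidden value is 1.

Missing value = 1.


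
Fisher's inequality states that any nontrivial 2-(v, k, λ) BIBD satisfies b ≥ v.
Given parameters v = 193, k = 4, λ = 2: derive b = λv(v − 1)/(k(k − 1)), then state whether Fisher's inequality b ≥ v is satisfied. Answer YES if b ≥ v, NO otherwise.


r = λ(v − 1)/(k − 1) = 2·192/3 = 128.
b = vr/k = 193·128/4 = 6176.
Fisher's inequality: b ≥ v ⇔ 6176 ≥ 193? YES.

YES


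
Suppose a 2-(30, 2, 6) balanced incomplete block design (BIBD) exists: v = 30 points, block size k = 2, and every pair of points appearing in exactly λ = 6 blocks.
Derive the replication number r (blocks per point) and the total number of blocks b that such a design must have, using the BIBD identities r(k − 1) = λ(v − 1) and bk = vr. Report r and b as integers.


Any 2-(v, k, λ) BIBD satisfies two necessary conditions:
  (i)  Each point sits in r blocks, and counting incidences through any fixed point gives r(k − 1) = λ(v − 1), so r = λ(v − 1)/(k − 1).
  (ii) Total incidences bk = vr, so b = vr/k.
Step 1: r = λ(v − 1)/(k − 1) = 6·(30 − 1)/(2 − 1) = 6·29/1 = 174/1 = 174.
Step 2: b = vr/k = 30·174/2 = 5220/2 = 2610.
Check integrality: r = 174 ∈ Z ✓, b = 2610 ∈ Z ✓.
(These identities are necessary conditions: they determine r and b for any design with these parameters, but do not by themselves prove that one exists.)

r = 174, b = 2610.


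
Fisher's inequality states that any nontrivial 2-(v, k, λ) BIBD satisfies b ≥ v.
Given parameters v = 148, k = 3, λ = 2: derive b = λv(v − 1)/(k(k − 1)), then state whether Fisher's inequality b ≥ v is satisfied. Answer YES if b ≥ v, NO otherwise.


r = λ(v − 1)/(k − 1) = 2·147/2 = 147.
b = vr/k = 148·147/3 = 7252.
Fisher's inequality: b ≥ v ⇔ 7252 ≥ 148? YES.

YES


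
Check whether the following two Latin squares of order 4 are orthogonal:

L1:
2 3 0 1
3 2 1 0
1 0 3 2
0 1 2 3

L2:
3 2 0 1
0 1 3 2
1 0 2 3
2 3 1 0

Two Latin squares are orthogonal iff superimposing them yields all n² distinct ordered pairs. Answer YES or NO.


Form the n² = 16 superimposed pairs (L1[i][j], L2[i][j]), row by row (rows and columns indexed from 0):
row 0: (2,3) (3,2) (0,0) (1,1)
row 1: (3,0) (2,1) (1,3) (0,2)
row 2: (1,1) (0,0) (3,2) (2,3)
row 3: (0,2) (1,3) (2,1) (3,0)
Orthogonality requires all 16 pairs distinct.
But the pair (1,1) repeats: cell (0,3) has L1 = 1, L2 = 1, and cell (2,0) has L1 = 1, L2 = 1.
A repeated pair means some other pair never occurs (only 8 distinct pairs out of 16), so the squares are not orthogonal.
Conclusion: NO.

NO


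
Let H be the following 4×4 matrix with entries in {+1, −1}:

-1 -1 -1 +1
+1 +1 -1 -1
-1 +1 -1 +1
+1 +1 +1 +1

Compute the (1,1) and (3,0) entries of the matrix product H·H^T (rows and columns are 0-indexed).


Row 0 of H: [-1, -1, -1, 1].
Row 1 of H: [1, 1, -1, -1].
Row 3 of H: [1, 1, 1, 1].
(H·H^T)[1][1] = Σ_j H[1][j]·H[1][j] = (1)² + (1)² + (-1)² + (-1)² = 1 + 1 + 1 + 1 = 4.
(H·H^T)[3][0] = Σ_j H[3][j]·H[0][j] = (1)·(-1) + (1)·(-1) + (1)·(-1) + (1)·(1) = -1 + -1 + -1 + 1 = -2.
Rows 3 and 0 are not orthogonal (dot product = -2 ≠ 0), so H is not a Hadamard matrix.

(1,1) entry = 4; (3,0) entry = -2.


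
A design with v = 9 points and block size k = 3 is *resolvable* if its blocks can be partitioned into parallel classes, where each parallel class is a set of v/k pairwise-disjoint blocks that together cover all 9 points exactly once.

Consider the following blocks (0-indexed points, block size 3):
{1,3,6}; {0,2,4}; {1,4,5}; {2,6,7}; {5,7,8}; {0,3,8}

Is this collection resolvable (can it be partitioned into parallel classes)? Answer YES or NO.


v = 9, block size k = 3, number of blocks = 6.
For resolvability, blocks must partition into parallel classes of size v/k = 3.
Total blocks must therefore be a multiple of 3: 6 = 3·2 + 0 ⇒ divisible ✓.
Greedy packing gives 2 candidate class(es). Each should be a full parallel class (size 3, covers all 9 points).
  Class 1 (3 blocks): {1,3,6}; {0,2,4}; {5,7,8}. Points covered: [0, 1, 2, 3, 4, 5, 6, 7, 8].
  Class 2 (3 blocks): {1,4,5}; {2,6,7}; {0,3,8}. Points covered: [0, 1, 2, 3, 4, 5, 6, 7, 8].
All classes full (size 3)? YES. All classes cover every point? YES.
Resolvable? YES.

YES


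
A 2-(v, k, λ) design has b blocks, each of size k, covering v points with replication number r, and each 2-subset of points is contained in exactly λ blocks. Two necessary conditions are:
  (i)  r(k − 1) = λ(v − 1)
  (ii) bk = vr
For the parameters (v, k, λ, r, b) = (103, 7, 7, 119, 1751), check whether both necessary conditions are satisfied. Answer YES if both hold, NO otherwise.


Condition (i): r(k − 1) = 119·6 = 714; λ(v − 1) = 7·102 = 714. Match? YES.
Condition (ii): bk = 1751·7 = 12257; vr = 103·119 = 12257. Match? YES.
Both conditions hold? YES.

YES


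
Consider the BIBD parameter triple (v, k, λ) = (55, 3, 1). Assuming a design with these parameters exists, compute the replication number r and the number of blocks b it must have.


Any 2-(v, k, λ) BIBD satisfies two necessary conditions:
  (i)  Each point sits in r blocks, and counting incidences through any fixed point gives r(k − 1) = λ(v − 1), so r = λ(v − 1)/(k − 1).
  (ii) Total incidences bk = vr, so b = vr/k.
Step 1: r = λ(v − 1)/(k − 1) = 1·(55 − 1)/(3 − 1) = 1·54/2 = 54/2 = 27.
Step 2: b = vr/k = 55·27/3 = 1485/3 = 495.
Check integrality: r = 27 ∈ Z ✓, b = 495 ∈ Z ✓.
(These identities are necessary conditions: they determine r and b for any design with these parameters, but do not by themselves prove that one exists.)

r = 27, b = 495.


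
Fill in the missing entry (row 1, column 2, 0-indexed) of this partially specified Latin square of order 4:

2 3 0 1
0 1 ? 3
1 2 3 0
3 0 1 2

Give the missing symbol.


Row 1 contains symbols [0, 1, 3] — missing [2].
Column 2 contains symbols [0, 1, 3] — missing [2].
The missing symbol must appear in both missing sets; intersection = [2].
Therefore the hidden value is 2.

Missing value = 2.


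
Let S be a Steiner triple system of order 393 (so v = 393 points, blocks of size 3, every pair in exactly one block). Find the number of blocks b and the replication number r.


An STS(v) is a 2-(v, 3, 1) BIBD: block size k = 3, λ = 1.
Replication: r(k − 1) = λ(v − 1) ⇒ r·2 = 393 − 1 = 392 ⇒ r = 196.
Block count: b = v(v − 1)/6 = 393·392/6 = 154056/6 = 25676.
(Check via bk = vr: 25676·3 = 77028 = 393·196 = 77028 ✓.)

r = 196, b = 25676.


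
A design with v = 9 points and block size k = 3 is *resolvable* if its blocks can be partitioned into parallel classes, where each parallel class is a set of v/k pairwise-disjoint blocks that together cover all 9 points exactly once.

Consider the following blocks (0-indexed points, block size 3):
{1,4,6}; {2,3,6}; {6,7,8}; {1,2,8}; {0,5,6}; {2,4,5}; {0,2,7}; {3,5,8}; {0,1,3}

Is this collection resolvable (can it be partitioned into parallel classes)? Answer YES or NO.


v = 9, block size k = 3, number of blocks = 9.
For resolvability, blocks must partition into parallel classes of size v/k = 3.
Total blocks must therefore be a multiple of 3: 9 = 3·3 + 0 ⇒ divisible ✓.
Consider block {2,3,6}. It intersects every other block in the collection, so no parallel class of size 3 can contain it.
Since every block must belong to some parallel class in a resolution, the collection cannot be partitioned into parallel classes.
Resolvable? NO.

NO


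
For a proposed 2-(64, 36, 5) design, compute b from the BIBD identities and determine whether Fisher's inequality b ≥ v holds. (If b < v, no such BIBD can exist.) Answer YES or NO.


b = λv(v − 1)/(k(k − 1)) = 5·64·63/(36·35) = 20160/1260 = 16.
Compare with v = 64: b < v, so Fisher's inequality fails.

NO


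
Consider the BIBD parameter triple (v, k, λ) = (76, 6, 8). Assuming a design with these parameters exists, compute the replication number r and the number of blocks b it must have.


Any 2-(v, k, λ) BIBD satisfies two necessary conditions:
  (i)  Each point sits in r blocks, and counting incidences through any fixed point gives r(k − 1) = λ(v − 1), so r = λ(v − 1)/(k − 1).
  (ii) Total incidences bk = vr, so b = vr/k.
Step 1: r = λ(v − 1)/(k − 1) = 8·(76 − 1)/(6 − 1) = 8·75/5 = 600/5 = 120.
Step 2: b = vr/k = 76·120/6 = 9120/6 = 1520.
Check integrality: r = 120 ∈ Z ✓, b = 1520 ∈ Z ✓.
(These identities are necessary conditions: they determine r and b for any design with these parameters, but do not by themselves prove that one exists.)

r = 120, b = 1520.


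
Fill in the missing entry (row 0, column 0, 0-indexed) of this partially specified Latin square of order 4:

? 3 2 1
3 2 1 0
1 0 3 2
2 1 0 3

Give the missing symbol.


Row 0 contains symbols [1, 2, 3] — missing [0].
Column 0 contains symbols [1, 2, 3] — missing [0].
The missing symbol must appear in both missing sets; intersection = [0].
Therefore the hidden value is 0.

Missing value = 0.
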